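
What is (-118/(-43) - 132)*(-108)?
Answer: 600264/43 ≈ 13960.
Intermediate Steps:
(-118/(-43) - 132)*(-108) = (-118*(-1/43) - 132)*(-108) = (118/43 - 132)*(-108) = -5558/43*(-108) = 600264/43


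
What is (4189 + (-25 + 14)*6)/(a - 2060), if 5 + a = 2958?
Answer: 217/47 ≈ 4.6170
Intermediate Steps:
a = 2953 (a = -5 + 2958 = 2953)
(4189 + (-25 + 14)*6)/(a - 2060) = (4189 + (-25 + 14)*6)/(2953 - 2060) = (4189 - 11*6)/893 = (4189 - 66)*(1/893) = 4123*(1/893) = 217/47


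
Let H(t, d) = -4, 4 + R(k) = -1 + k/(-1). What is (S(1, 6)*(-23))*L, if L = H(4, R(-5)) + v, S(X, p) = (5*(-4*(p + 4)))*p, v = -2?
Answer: -165600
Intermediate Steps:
R(k) = -5 - k (R(k) = -4 + (-1 + k/(-1)) = -4 + (-1 + k*(-1)) = -4 + (-1 - k) = -5 - k)
S(X, p) = p*(-80 - 20*p) (S(X, p) = (5*(-4*(4 + p)))*p = (5*(-16 - 4*p))*p = (-80 - 20*p)*p = p*(-80 - 20*p))
L = -6 (L = -4 - 2 = -6)
(S(1, 6)*(-23))*L = (-20*6*(4 + 6)*(-23))*(-6) = (-20*6*10*(-23))*(-6) = -1200*(-23)*(-6) = 27600*(-6) = -165600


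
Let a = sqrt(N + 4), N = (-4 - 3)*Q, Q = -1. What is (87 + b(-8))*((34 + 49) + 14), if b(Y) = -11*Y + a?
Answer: 16975 + 97*sqrt(11) ≈ 17297.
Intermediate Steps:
N = 7 (N = (-4 - 3)*(-1) = -7*(-1) = 7)
a = sqrt(11) (a = sqrt(7 + 4) = sqrt(11) ≈ 3.3166)
b(Y) = sqrt(11) - 11*Y (b(Y) = -11*Y + sqrt(11) = sqrt(11) - 11*Y)
(87 + b(-8))*((34 + 49) + 14) = (87 + (sqrt(11) - 11*(-8)))*((34 + 49) + 14) = (87 + (sqrt(11) + 88))*(83 + 14) = (87 + (88 + sqrt(11)))*97 = (175 + sqrt(11))*97 = 16975 + 97*sqrt(11)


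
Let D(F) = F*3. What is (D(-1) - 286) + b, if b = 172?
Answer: -117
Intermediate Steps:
D(F) = 3*F
(D(-1) - 286) + b = (3*(-1) - 286) + 172 = (-3 - 286) + 172 = -289 + 172 = -117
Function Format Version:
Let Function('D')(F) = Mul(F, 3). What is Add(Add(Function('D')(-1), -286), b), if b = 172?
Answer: -117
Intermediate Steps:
Function('D')(F) = Mul(3, F)
Add(Add(Function('D')(-1), -286), b) = Add(Add(Mul(3, -1), -286), 172) = Add(Add(-3, -286), 172) = Add(-289, 172) = -117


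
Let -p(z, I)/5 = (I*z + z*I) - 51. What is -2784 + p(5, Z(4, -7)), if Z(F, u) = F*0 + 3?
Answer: -2679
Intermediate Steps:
Z(F, u) = 3 (Z(F, u) = 0 + 3 = 3)
p(z, I) = 255 - 10*I*z (p(z, I) = -5*((I*z + z*I) - 51) = -5*((I*z + I*z) - 51) = -5*(2*I*z - 51) = -5*(-51 + 2*I*z) = 255 - 10*I*z)
-2784 + p(5, Z(4, -7)) = -2784 + (255 - 10*3*5) = -2784 + (255 - 150) = -2784 + 105 = -2679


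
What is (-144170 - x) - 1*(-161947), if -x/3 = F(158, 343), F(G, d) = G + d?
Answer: 19280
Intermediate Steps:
x = -1503 (x = -3*(158 + 343) = -3*501 = -1503)
(-144170 - x) - 1*(-161947) = (-144170 - 1*(-1503)) - 1*(-161947) = (-144170 + 1503) + 161947 = -142667 + 161947 = 19280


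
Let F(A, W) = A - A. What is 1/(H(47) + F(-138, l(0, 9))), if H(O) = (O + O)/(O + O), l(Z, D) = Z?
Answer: 1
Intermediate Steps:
F(A, W) = 0
H(O) = 1 (H(O) = (2*O)/((2*O)) = (2*O)*(1/(2*O)) = 1)
1/(H(47) + F(-138, l(0, 9))) = 1/(1 + 0) = 1/1 = 1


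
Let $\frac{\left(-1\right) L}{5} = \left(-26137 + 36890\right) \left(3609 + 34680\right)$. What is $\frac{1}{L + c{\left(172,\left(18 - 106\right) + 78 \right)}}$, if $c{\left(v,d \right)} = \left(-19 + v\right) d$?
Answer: $- \frac{1}{2058609615} \approx -4.8576 \cdot 10^{-10}$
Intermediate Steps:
$c{\left(v,d \right)} = d \left(-19 + v\right)$
$L = -2058608085$ ($L = - 5 \left(-26137 + 36890\right) \left(3609 + 34680\right) = - 5 \cdot 10753 \cdot 38289 = \left(-5\right) 411721617 = -2058608085$)
$\frac{1}{L + c{\left(172,\left(18 - 106\right) + 78 \right)}} = \frac{1}{-2058608085 + \left(\left(18 - 106\right) + 78\right) \left(-19 + 172\right)} = \frac{1}{-2058608085 + \left(-88 + 78\right) 153} = \frac{1}{-2058608085 - 1530} = \frac{1}{-2058609615} = - \frac{1}{2058609615}$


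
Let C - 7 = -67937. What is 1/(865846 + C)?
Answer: 1/797916 ≈ 1.2533e-6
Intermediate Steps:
C = -67930 (C = 7 - 67937 = -67930)
1/(865846 + C) = 1/(865846 - 67930) = 1/797916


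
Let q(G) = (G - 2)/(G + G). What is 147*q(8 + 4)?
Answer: 245/4 ≈ 61.250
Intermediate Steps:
q(G) = (-2 + G)/(2*G) (q(G) = (-2 + G)/((2*G)) = (-2 + G)*(1/(2*G)) = (-2 + G)/(2*G))
147*q(8 + 4) = 147*((-2 + (8 + 4))/(2*(8 + 4))) = 147*((1/2)*(-2 + 12)/12) = 147*((1/2)*(1/12)*10) = 147*(5/12) = 245/4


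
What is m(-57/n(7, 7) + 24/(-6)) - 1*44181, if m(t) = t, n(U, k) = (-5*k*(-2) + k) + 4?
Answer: -1193014/27 ≈ -44186.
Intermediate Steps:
n(U, k) = 4 + 11*k (n(U, k) = (10*k + k) + 4 = 11*k + 4 = 4 + 11*k)
m(-57/n(7, 7) + 24/(-6)) - 1*44181 = (-57/(4 + 11*7) + 24/(-6)) - 1*44181 = (-57/(4 + 77) + 24*(-⅙)) - 44181 = (-57/81 - 4) - 44181 = (-57*1/81 - 4) - 44181 = (-19/27 - 4) - 44181 = -127/27 - 44181 = -1193014/27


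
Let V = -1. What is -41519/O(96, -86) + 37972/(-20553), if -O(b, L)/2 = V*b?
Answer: -286876877/1315392 ≈ -218.09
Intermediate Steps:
O(b, L) = 2*b (O(b, L) = -(-2)*b = 2*b)
-41519/O(96, -86) + 37972/(-20553) = -41519/(2*96) + 37972/(-20553) = -41519/192 + 37972*(-1/20553) = -41519*1/192 - 37972/20553 = -41519/192 - 37972/20553 = -286876877/1315392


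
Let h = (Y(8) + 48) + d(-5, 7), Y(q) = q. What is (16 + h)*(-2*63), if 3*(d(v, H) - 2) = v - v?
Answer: -9324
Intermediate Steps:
d(v, H) = 2 (d(v, H) = 2 + (v - v)/3 = 2 + (⅓)*0 = 2 + 0 = 2)
h = 58 (h = (8 + 48) + 2 = 56 + 2 = 58)
(16 + h)*(-2*63) = (16 + 58)*(-2*63) = 74*(-126) = -9324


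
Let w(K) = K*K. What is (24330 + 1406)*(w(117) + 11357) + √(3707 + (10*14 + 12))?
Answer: 644583856 + √3859 ≈ 6.4458e+8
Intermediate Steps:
w(K) = K²
(24330 + 1406)*(w(117) + 11357) + √(3707 + (10*14 + 12)) = (24330 + 1406)*(117² + 11357) + √(3707 + (10*14 + 12)) = 25736*(13689 + 11357) + √(3707 + (140 + 12)) = 25736*25046 + √(3707 + 152) = 644583856 + √3859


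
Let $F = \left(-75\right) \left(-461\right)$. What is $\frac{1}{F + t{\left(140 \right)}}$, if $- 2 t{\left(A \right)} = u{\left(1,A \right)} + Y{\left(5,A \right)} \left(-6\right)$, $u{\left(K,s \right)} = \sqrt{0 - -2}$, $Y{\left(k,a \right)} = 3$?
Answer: $\frac{69168}{2392106111} + \frac{\sqrt{2}}{2392106111} \approx 2.8916 \cdot 10^{-5}$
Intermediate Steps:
$F = 34575$
$u{\left(K,s \right)} = \sqrt{2}$ ($u{\left(K,s \right)} = \sqrt{0 + 2} = \sqrt{2}$)
$t{\left(A \right)} = 9 - \frac{\sqrt{2}}{2}$ ($t{\left(A \right)} = - \frac{\sqrt{2} + 3 \left(-6\right)}{2} = - \frac{\sqrt{2} - 18}{2} = - \frac{-18 + \sqrt{2}}{2} = 9 - \frac{\sqrt{2}}{2}$)
$\frac{1}{F + t{\left(140 \right)}} = \frac{1}{34575 + \left(9 - \frac{\sqrt{2}}{2}\right)} = \frac{1}{34584 - \frac{\sqrt{2}}{2}}$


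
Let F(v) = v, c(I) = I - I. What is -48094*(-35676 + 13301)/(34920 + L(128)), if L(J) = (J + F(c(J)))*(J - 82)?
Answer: 538051625/20404 ≈ 26370.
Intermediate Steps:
c(I) = 0
L(J) = J*(-82 + J) (L(J) = (J + 0)*(J - 82) = J*(-82 + J))
-48094*(-35676 + 13301)/(34920 + L(128)) = -48094*(-35676 + 13301)/(34920 + 128*(-82 + 128)) = -48094*(-22375/(34920 + 128*46)) = -48094*(-22375/(34920 + 5888)) = -48094/(40808*(-1/22375)) = -48094/(-40808/22375) = -48094*(-22375/40808) = 538051625/20404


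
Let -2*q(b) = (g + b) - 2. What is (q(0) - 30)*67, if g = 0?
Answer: -1943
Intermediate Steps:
q(b) = 1 - b/2 (q(b) = -((0 + b) - 2)/2 = -(b - 2)/2 = -(-2 + b)/2 = 1 - b/2)
(q(0) - 30)*67 = ((1 - ½*0) - 30)*67 = ((1 + 0) - 30)*67 = (1 - 30)*67 = -29*67 = -1943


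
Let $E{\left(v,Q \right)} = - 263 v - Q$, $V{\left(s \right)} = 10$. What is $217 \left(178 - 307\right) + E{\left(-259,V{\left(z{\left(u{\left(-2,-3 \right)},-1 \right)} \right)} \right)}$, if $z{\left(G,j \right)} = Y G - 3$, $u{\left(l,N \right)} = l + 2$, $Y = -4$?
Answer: $40114$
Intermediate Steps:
$u{\left(l,N \right)} = 2 + l$
$z{\left(G,j \right)} = -3 - 4 G$ ($z{\left(G,j \right)} = - 4 G - 3 = -3 - 4 G$)
$E{\left(v,Q \right)} = - Q - 263 v$
$217 \left(178 - 307\right) + E{\left(-259,V{\left(z{\left(u{\left(-2,-3 \right)},-1 \right)} \right)} \right)} = 217 \left(178 - 307\right) - -68107 = 217 \left(-129\right) + \left(-10 + 68117\right) = -27993 + 68107 = 40114$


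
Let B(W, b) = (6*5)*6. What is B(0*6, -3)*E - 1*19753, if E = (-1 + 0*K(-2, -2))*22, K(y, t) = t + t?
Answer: -23713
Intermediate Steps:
K(y, t) = 2*t
B(W, b) = 180 (B(W, b) = 30*6 = 180)
E = -22 (E = (-1 + 0*(2*(-2)))*22 = (-1 + 0*(-4))*22 = (-1 + 0)*22 = -1*22 = -22)
B(0*6, -3)*E - 1*19753 = 180*(-22) - 1*19753 = -3960 - 19753 = -23713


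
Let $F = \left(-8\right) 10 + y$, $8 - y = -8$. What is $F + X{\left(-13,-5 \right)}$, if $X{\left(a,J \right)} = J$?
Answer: $-69$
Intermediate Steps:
$y = 16$ ($y = 8 - -8 = 8 + 8 = 16$)
$F = -64$ ($F = \left(-8\right) 10 + 16 = -80 + 16 = -64$)
$F + X{\left(-13,-5 \right)} = -64 - 5 = -69$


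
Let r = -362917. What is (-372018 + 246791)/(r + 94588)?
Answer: 125227/268329 ≈ 0.46669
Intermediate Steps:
(-372018 + 246791)/(r + 94588) = (-372018 + 246791)/(-362917 + 94588) = -125227/(-268329) = -125227*(-1/268329) = 125227/268329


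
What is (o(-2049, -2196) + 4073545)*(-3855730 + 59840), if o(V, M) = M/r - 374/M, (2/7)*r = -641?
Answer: -5441474939689900925/351909 ≈ -1.5463e+13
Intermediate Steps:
r = -4487/2 (r = (7/2)*(-641) = -4487/2 ≈ -2243.5)
o(V, M) = -374/M - 2*M/4487 (o(V, M) = M/(-4487/2) - 374/M = M*(-2/4487) - 374/M = -2*M/4487 - 374/M = -374/M - 2*M/4487)
(o(-2049, -2196) + 4073545)*(-3855730 + 59840) = ((-374/(-2196) - 2/4487*(-2196)) + 4073545)*(-3855730 + 59840) = ((-374*(-1/2196) + 4392/4487) + 4073545)*(-3795890) = ((187/1098 + 4392/4487) + 4073545)*(-3795890) = (5661485/4926726 + 4073545)*(-3795890) = (20069245725155/4926726)*(-3795890) = -5441474939689900925/351909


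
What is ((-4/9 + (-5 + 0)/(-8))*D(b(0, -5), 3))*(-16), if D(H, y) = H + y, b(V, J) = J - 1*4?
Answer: 52/3 ≈ 17.333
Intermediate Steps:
b(V, J) = -4 + J (b(V, J) = J - 4 = -4 + J)
((-4/9 + (-5 + 0)/(-8))*D(b(0, -5), 3))*(-16) = ((-4/9 + (-5 + 0)/(-8))*((-4 - 5) + 3))*(-16) = ((-4*⅑ - 5*(-⅛))*(-9 + 3))*(-16) = ((-4/9 + 5/8)*(-6))*(-16) = ((13/72)*(-6))*(-16) = -13/12*(-16) = 52/3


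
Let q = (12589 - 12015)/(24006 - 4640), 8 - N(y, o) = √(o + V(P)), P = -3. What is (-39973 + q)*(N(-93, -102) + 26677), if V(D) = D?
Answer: -10328649988320/9683 + 387058272*I*√105/9683 ≈ -1.0667e+9 + 4.096e+5*I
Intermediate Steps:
N(y, o) = 8 - √(-3 + o) (N(y, o) = 8 - √(o - 3) = 8 - √(-3 + o))
q = 287/9683 (q = 574/19366 = 574*(1/19366) = 287/9683 ≈ 0.029640)
(-39973 + q)*(N(-93, -102) + 26677) = (-39973 + 287/9683)*((8 - √(-3 - 102)) + 26677) = -387058272*((8 - √(-105)) + 26677)/9683 = -387058272*((8 - I*√105) + 26677)/9683 = -387058272*(26685 - I*√105)/9683 = -10328649988320/9683 + 387058272*I*√105/9683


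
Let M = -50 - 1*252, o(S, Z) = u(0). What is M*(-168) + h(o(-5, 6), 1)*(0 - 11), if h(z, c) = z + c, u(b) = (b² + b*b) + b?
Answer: 50725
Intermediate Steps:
u(b) = b + 2*b² (u(b) = (b² + b²) + b = 2*b² + b = b + 2*b²)
o(S, Z) = 0 (o(S, Z) = 0*(1 + 2*0) = 0*(1 + 0) = 0*1 = 0)
h(z, c) = c + z
M = -302 (M = -50 - 252 = -302)
M*(-168) + h(o(-5, 6), 1)*(0 - 11) = -302*(-168) + (1 + 0)*(0 - 11) = 50736 + 1*(-11) = 50736 - 11 = 50725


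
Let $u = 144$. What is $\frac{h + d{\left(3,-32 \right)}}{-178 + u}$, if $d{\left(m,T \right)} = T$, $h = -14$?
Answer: $\frac{23}{17} \approx 1.3529$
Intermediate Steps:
$\frac{h + d{\left(3,-32 \right)}}{-178 + u} = \frac{-14 - 32}{-178 + 144} = - \frac{46}{-34} = \left(-46\right) \left(- \frac{1}{34}\right) = \frac{23}{17}$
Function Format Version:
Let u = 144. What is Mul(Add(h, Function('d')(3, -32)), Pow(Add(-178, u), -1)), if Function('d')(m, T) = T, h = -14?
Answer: Rational(23, 17) ≈ 1.3529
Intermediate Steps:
Mul(Add(h, Function('d')(3, -32)), Pow(Add(-178, u), -1)) = Mul(Add(-14, -32), Pow(Add(-178, 144), -1)) = Mul(-46, Pow(-34, -1)) = Mul(-46, Rational(-1, 34)) = Rational(23, 17)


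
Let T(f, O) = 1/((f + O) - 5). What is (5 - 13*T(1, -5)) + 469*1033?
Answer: 4360351/9 ≈ 4.8448e+5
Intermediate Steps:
T(f, O) = 1/(-5 + O + f) (T(f, O) = 1/((O + f) - 5) = 1/(-5 + O + f))
(5 - 13*T(1, -5)) + 469*1033 = (5 - 13/(-5 - 5 + 1)) + 469*1033 = (5 - 13/(-9)) + 484477 = (5 - 13*(-⅑)) + 484477 = (5 + 13/9) + 484477 = 58/9 + 484477 = 4360351/9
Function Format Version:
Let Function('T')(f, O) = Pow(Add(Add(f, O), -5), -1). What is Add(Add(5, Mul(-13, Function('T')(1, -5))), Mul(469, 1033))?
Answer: Rational(4360351, 9) ≈ 4.8448e+5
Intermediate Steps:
Function('T')(f, O) = Pow(Add(-5, O, f), -1) (Function('T')(f, O) = Pow(Add(Add(O, f), -5), -1) = Pow(Add(-5, O, f), -1))
Add(Add(5, Mul(-13, Function('T')(1, -5))), Mul(469, 1033)) = Add(Add(5, Mul(-13, Pow(Add(-5, -5, 1), -1))), Mul(469, 1033)) = Add(Add(5, Mul(-13, Pow(-9, -1))), 484477) = Add(Add(5, Mul(-13, Rational(-1, 9))), 484477) = Add(Add(5, Rational(13, 9)), 484477) = Add(Rational(58, 9), 484477) = Rational(4360351, 9)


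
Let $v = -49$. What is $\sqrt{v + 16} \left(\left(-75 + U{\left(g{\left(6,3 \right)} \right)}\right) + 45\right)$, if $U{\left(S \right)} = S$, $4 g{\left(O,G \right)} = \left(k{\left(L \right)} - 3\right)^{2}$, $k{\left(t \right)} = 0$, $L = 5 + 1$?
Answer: $- \frac{111 i \sqrt{33}}{4} \approx - 159.41 i$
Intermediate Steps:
$L = 6$
$g{\left(O,G \right)} = \frac{9}{4}$ ($g{\left(O,G \right)} = \frac{\left(0 - 3\right)^{2}}{4} = \frac{\left(-3\right)^{2}}{4} = \frac{1}{4} \cdot 9 = \frac{9}{4}$)
$\sqrt{v + 16} \left(\left(-75 + U{\left(g{\left(6,3 \right)} \right)}\right) + 45\right) = \sqrt{-49 + 16} \left(\left(-75 + \frac{9}{4}\right) + 45\right) = \sqrt{-33} \left(- \frac{291}{4} + 45\right) = i \sqrt{33} \left(- \frac{111}{4}\right) = - \frac{111 i \sqrt{33}}{4}$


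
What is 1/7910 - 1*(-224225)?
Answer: 1773619751/7910 ≈ 2.2423e+5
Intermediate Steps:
1/7910 - 1*(-224225) = 1/7910 + 224225 = 1773619751/7910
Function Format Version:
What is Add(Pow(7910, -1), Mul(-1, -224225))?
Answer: Rational(1773619751, 7910) ≈ 2.2423e+5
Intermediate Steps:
Add(Pow(7910, -1), Mul(-1, -224225)) = Add(Rational(1, 7910), 224225) = Rational(1773619751, 7910)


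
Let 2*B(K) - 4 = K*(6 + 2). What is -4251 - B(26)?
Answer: -4357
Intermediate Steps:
B(K) = 2 + 4*K (B(K) = 2 + (K*(6 + 2))/2 = 2 + (K*8)/2 = 2 + (8*K)/2 = 2 + 4*K)
-4251 - B(26) = -4251 - (2 + 4*26) = -4251 - (2 + 104) = -4251 - 1*106 = -4251 - 106 = -4357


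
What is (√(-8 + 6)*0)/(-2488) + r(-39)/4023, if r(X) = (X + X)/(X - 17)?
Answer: 13/37548 ≈ 0.00034622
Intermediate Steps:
r(X) = 2*X/(-17 + X) (r(X) = (2*X)/(-17 + X) = 2*X/(-17 + X))
(√(-8 + 6)*0)/(-2488) + r(-39)/4023 = (√(-8 + 6)*0)/(-2488) + (2*(-39)/(-17 - 39))/4023 = (√(-2)*0)*(-1/2488) + (2*(-39)/(-56))*(1/4023) = ((I*√2)*0)*(-1/2488) + (2*(-39)*(-1/56))*(1/4023) = 0*(-1/2488) + (39/28)*(1/4023) = 0 + 13/37548 = 13/37548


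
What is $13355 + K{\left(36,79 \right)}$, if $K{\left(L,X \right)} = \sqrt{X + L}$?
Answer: $13355 + \sqrt{115} \approx 13366.0$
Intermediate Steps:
$K{\left(L,X \right)} = \sqrt{L + X}$
$13355 + K{\left(36,79 \right)} = 13355 + \sqrt{36 + 79} = 13355 + \sqrt{115}$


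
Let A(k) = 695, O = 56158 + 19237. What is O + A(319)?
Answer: 76090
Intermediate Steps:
O = 75395
O + A(319) = 75395 + 695 = 76090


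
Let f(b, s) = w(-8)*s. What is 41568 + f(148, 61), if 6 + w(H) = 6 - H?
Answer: 42056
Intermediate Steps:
w(H) = -H (w(H) = -6 + (6 - H) = -H)
f(b, s) = 8*s (f(b, s) = (-1*(-8))*s = 8*s)
41568 + f(148, 61) = 41568 + 8*61 = 41568 + 488 = 42056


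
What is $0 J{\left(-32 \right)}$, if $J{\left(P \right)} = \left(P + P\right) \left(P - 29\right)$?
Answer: $0$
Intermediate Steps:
$J{\left(P \right)} = 2 P \left(-29 + P\right)$
$0 J{\left(-32 \right)} = 0 \cdot 2 \left(-32\right) \left(-29 - 32\right) = 0 \cdot 2 \left(-32\right) \left(-61\right) = 0 \cdot 3904 = 0$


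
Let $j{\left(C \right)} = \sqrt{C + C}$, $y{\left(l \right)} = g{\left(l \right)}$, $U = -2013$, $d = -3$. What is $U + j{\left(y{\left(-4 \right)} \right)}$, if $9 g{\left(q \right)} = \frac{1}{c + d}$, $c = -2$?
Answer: $-2013 + \frac{i \sqrt{10}}{15} \approx -2013.0 + 0.21082 i$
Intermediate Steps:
$g{\left(q \right)} = - \frac{1}{45}$ ($g{\left(q \right)} = \frac{1}{9 \left(-2 - 3\right)} = \frac{1}{9 \left(-5\right)} = \frac{1}{9} \left(- \frac{1}{5}\right) = - \frac{1}{45}$)
$y{\left(l \right)} = - \frac{1}{45}$
$j{\left(C \right)} = \sqrt{2} \sqrt{C}$ ($j{\left(C \right)} = \sqrt{2 C} = \sqrt{2} \sqrt{C}$)
$U + j{\left(y{\left(-4 \right)} \right)} = -2013 + \sqrt{2} \sqrt{- \frac{1}{45}} = -2013 + \sqrt{2} \frac{i \sqrt{5}}{15} = -2013 + \frac{i \sqrt{10}}{15}$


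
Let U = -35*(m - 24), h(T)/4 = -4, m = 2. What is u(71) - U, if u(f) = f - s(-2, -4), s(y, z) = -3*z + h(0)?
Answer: -695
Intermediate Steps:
h(T) = -16 (h(T) = 4*(-4) = -16)
s(y, z) = -16 - 3*z (s(y, z) = -3*z - 16 = -16 - 3*z)
u(f) = 4 + f (u(f) = f - (-16 - 3*(-4)) = f - (-16 + 12) = f - 1*(-4) = f + 4 = 4 + f)
U = 770 (U = -35*(2 - 24) = -35*(-22) = 770)
u(71) - U = (4 + 71) - 1*770 = 75 - 770 = -695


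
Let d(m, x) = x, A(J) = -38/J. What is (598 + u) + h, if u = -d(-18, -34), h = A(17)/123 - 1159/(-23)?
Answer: 32817371/48093 ≈ 682.37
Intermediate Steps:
h = 2422595/48093 (h = -38/17/123 - 1159/(-23) = -38*1/17*(1/123) - 1159*(-1/23) = -38/17*1/123 + 1159/23 = -38/2091 + 1159/23 = 2422595/48093 ≈ 50.373)
u = 34 (u = -1*(-34) = 34)
(598 + u) + h = (598 + 34) + 2422595/48093 = 632 + 2422595/48093 = 32817371/48093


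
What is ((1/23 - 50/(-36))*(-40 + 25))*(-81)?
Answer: 80055/46 ≈ 1740.3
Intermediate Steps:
((1/23 - 50/(-36))*(-40 + 25))*(-81) = ((1*(1/23) - 50*(-1/36))*(-15))*(-81) = ((1/23 + 25/18)*(-15))*(-81) = ((593/414)*(-15))*(-81) = -2965/138*(-81) = 80055/46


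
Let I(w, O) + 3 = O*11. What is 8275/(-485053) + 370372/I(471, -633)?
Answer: -89853846683/1689439599 ≈ -53.186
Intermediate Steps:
I(w, O) = -3 + 11*O (I(w, O) = -3 + O*11 = -3 + 11*O)
8275/(-485053) + 370372/I(471, -633) = 8275/(-485053) + 370372/(-3 + 11*(-633)) = 8275*(-1/485053) + 370372/(-3 - 6963) = -8275/485053 + 370372/(-6966) = -8275/485053 + 370372*(-1/6966) = -8275/485053 - 185186/3483 = -89853846683/1689439599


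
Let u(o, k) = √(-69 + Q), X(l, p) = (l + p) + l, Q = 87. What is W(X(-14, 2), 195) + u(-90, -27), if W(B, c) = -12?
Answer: -12 + 3*√2 ≈ -7.7574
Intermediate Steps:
X(l, p) = p + 2*l
u(o, k) = 3*√2 (u(o, k) = √(-69 + 87) = √18 = 3*√2)
W(X(-14, 2), 195) + u(-90, -27) = -12 + 3*√2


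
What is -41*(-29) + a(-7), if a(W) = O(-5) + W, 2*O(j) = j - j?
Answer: 1182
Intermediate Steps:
O(j) = 0 (O(j) = (j - j)/2 = (½)*0 = 0)
a(W) = W (a(W) = 0 + W = W)
-41*(-29) + a(-7) = -41*(-29) - 7 = 1189 - 7 = 1182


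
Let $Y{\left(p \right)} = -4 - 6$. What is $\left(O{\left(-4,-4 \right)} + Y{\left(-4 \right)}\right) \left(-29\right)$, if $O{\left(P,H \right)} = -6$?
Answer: $464$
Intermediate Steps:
$Y{\left(p \right)} = -10$ ($Y{\left(p \right)} = -4 - 6 = -10$)
$\left(O{\left(-4,-4 \right)} + Y{\left(-4 \right)}\right) \left(-29\right) = \left(-6 - 10\right) \left(-29\right) = \left(-16\right) \left(-29\right) = 464$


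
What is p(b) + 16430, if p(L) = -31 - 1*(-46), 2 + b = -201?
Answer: 16445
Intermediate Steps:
b = -203 (b = -2 - 201 = -203)
p(L) = 15 (p(L) = -31 + 46 = 15)
p(b) + 16430 = 15 + 16430 = 16445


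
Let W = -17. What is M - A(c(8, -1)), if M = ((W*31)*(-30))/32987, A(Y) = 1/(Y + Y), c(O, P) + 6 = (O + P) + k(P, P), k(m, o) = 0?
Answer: -1367/65974 ≈ -0.020720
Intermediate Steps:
c(O, P) = -6 + O + P (c(O, P) = -6 + ((O + P) + 0) = -6 + (O + P) = -6 + O + P)
A(Y) = 1/(2*Y)
M = 15810/32987 (M = (-17*31*(-30))/32987 = -527*(-30)*(1/32987) = 15810*(1/32987) = 15810/32987 ≈ 0.47928)
M - A(c(8, -1)) = 15810/32987 - 1/(2*(-6 + 8 - 1)) = 15810/32987 - 1/(2*1) = 15810/32987 - 1/2 = 15810/32987 - 1*½ = 15810/32987 - ½ = -1367/65974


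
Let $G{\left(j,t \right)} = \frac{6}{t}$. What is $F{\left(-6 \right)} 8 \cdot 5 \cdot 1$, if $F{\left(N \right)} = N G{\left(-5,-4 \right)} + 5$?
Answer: $560$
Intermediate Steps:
$F{\left(N \right)} = 5 - \frac{3 N}{2}$ ($F{\left(N \right)} = N \frac{6}{-4} + 5 = N 6 \left(- \frac{1}{4}\right) + 5 = N \left(- \frac{3}{2}\right) + 5 = - \frac{3 N}{2} + 5 = 5 - \frac{3 N}{2}$)
$F{\left(-6 \right)} 8 \cdot 5 \cdot 1 = \left(5 - -9\right) 8 \cdot 5 \cdot 1 = \left(5 + 9\right) 40 \cdot 1 = 14 \cdot 40 = 560$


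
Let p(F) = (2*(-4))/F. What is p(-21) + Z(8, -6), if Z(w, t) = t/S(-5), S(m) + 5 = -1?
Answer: 29/21 ≈ 1.3810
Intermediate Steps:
S(m) = -6 (S(m) = -5 - 1 = -6)
p(F) = -8/F
Z(w, t) = -t/6 (Z(w, t) = t/(-6) = t*(-⅙) = -t/6)
p(-21) + Z(8, -6) = -8/(-21) - ⅙*(-6) = -8*(-1/21) + 1 = 8/21 + 1 = 29/21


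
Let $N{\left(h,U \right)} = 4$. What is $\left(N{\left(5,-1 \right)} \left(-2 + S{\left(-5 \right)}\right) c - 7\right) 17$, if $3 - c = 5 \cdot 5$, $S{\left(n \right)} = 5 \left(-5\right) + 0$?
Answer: $40273$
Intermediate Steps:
$S{\left(n \right)} = -25$ ($S{\left(n \right)} = -25 + 0 = -25$)
$c = -22$ ($c = 3 - 5 \cdot 5 = 3 - 25 = -22$)
$\left(N{\left(5,-1 \right)} \left(-2 + S{\left(-5 \right)}\right) c - 7\right) 17 = \left(4 \left(-2 - 25\right) \left(-22\right) - 7\right) 17 = \left(4 \left(-27\right) \left(-22\right) - 7\right) 17 = \left(\left(-108\right) \left(-22\right) - 7\right) 17 = \left(2376 - 7\right) 17 = 2369 \cdot 17 = 40273$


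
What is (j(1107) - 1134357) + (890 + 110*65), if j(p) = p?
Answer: -1125210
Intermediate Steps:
(j(1107) - 1134357) + (890 + 110*65) = (1107 - 1134357) + (890 + 110*65) = -1133250 + (890 + 7150) = -1133250 + 8040 = -1125210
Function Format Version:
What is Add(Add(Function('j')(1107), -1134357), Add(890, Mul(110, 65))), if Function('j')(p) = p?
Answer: -1125210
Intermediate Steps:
Add(Add(Function('j')(1107), -1134357), Add(890, Mul(110, 65))) = Add(Add(1107, -1134357), Add(890, Mul(110, 65))) = Add(-1133250, Add(890, 7150)) = Add(-1133250, 8040) = -1125210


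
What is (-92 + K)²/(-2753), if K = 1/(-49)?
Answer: -20331081/6609953 ≈ -3.0758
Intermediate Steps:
K = -1/49 ≈ -0.020408
(-92 + K)²/(-2753) = (-92 - 1/49)²/(-2753) = (-4509/49)²*(-1/2753) = (20331081/2401)*(-1/2753) = -20331081/6609953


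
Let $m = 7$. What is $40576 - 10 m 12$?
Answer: $39736$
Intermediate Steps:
$40576 - 10 m 12 = 40576 - 10 \cdot 7 \cdot 12 = 40576 - 70 \cdot 12 = 40576 - 840 = 39736$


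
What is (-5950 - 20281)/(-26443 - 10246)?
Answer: 26231/36689 ≈ 0.71496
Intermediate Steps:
(-5950 - 20281)/(-26443 - 10246) = -26231/(-36689) = -26231*(-1/36689) = 26231/36689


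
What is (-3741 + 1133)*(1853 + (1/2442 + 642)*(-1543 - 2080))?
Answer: 7400835789976/1221 ≈ 6.0613e+9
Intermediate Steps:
(-3741 + 1133)*(1853 + (1/2442 + 642)*(-1543 - 2080)) = -2608*(1853 + (1/2442 + 642)*(-3623)) = -2608*(1853 + (1567765/2442)*(-3623)) = -2608*(1853 - 5680012595/2442) = -2608*(-5675487569/2442) = 7400835789976/1221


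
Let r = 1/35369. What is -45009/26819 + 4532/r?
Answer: 4298879363243/26819 ≈ 1.6029e+8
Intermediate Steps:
r = 1/35369 ≈ 2.8273e-5
-45009/26819 + 4532/r = -45009/26819 + 4532/(1/35369) = -45009*1/26819 + 4532*35369 = -45009/26819 + 160292308 = 4298879363243/26819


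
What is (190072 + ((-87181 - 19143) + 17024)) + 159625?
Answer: 260397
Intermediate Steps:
(190072 + ((-87181 - 19143) + 17024)) + 159625 = (190072 + (-106324 + 17024)) + 159625 = (190072 - 89300) + 159625 = 100772 + 159625 = 260397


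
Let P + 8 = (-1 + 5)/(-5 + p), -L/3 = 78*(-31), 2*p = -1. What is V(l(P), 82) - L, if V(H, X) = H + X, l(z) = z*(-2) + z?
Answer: -78796/11 ≈ -7163.3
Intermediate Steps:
p = -1/2 (p = (1/2)*(-1) = -1/2 ≈ -0.50000)
L = 7254 (L = -234*(-31) = -3*(-2418) = 7254)
P = -96/11 (P = -8 + (-1 + 5)/(-5 - 1/2) = -8 + 4/(-11/2) = -8 + 4*(-2/11) = -8 - 8/11 = -96/11 ≈ -8.7273)
l(z) = -z (l(z) = -2*z + z = -z)
V(l(P), 82) - L = (-1*(-96/11) + 82) - 1*7254 = (96/11 + 82) - 7254 = 998/11 - 7254 = -78796/11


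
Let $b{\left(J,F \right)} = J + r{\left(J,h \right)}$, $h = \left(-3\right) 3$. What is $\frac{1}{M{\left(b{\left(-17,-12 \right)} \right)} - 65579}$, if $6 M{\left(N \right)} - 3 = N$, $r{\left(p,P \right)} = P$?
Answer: $- \frac{6}{393497} \approx -1.5248 \cdot 10^{-5}$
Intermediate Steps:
$h = -9$
$b{\left(J,F \right)} = -9 + J$ ($b{\left(J,F \right)} = J - 9 = -9 + J$)
$M{\left(N \right)} = \frac{1}{2} + \frac{N}{6}$
$\frac{1}{M{\left(b{\left(-17,-12 \right)} \right)} - 65579} = \frac{1}{\left(\frac{1}{2} + \frac{-9 - 17}{6}\right) - 65579} = \frac{1}{\left(\frac{1}{2} + \frac{1}{6} \left(-26\right)\right) - 65579} = \frac{1}{\left(\frac{1}{2} - \frac{13}{3}\right) - 65579} = \frac{1}{- \frac{23}{6} - 65579} = \frac{1}{- \frac{393497}{6}} = - \frac{6}{393497}$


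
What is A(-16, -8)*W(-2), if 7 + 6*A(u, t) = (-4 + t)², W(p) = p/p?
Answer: 137/6 ≈ 22.833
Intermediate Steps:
W(p) = 1
A(u, t) = -7/6 + (-4 + t)²/6
A(-16, -8)*W(-2) = (-7/6 + (-4 - 8)²/6)*1 = (-7/6 + (⅙)*(-12)²)*1 = (-7/6 + (⅙)*144)*1 = (-7/6 + 24)*1 = (137/6)*1 = 137/6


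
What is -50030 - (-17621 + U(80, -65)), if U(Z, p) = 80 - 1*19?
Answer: -32470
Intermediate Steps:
U(Z, p) = 61 (U(Z, p) = 80 - 19 = 61)
-50030 - (-17621 + U(80, -65)) = -50030 - (-17621 + 61) = -50030 - 1*(-17560) = -50030 + 17560 = -32470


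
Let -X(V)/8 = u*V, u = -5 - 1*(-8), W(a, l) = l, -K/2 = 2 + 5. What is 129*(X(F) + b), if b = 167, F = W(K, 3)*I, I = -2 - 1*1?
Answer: 49407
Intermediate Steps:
K = -14 (K = -2*(2 + 5) = -2*7 = -14)
I = -3 (I = -2 - 1 = -3)
F = -9 (F = 3*(-3) = -9)
u = 3 (u = -5 + 8 = 3)
X(V) = -24*V
129*(X(F) + b) = 129*(-24*(-9) + 167) = 129*(216 + 167) = 129*383 = 49407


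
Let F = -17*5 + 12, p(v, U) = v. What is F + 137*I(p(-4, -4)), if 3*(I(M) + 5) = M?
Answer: -2822/3 ≈ -940.67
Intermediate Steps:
I(M) = -5 + M/3
F = -73 (F = -85 + 12 = -73)
F + 137*I(p(-4, -4)) = -73 + 137*(-5 + (1/3)*(-4)) = -73 + 137*(-5 - 4/3) = -73 + 137*(-19/3) = -73 - 2603/3 = -2822/3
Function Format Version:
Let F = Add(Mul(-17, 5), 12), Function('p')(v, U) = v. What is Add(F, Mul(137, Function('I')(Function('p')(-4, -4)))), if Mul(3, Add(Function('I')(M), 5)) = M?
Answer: Rational(-2822, 3) ≈ -940.67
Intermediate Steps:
Function('I')(M) = Add(-5, Mul(Rational(1, 3), M))
F = -73 (F = Add(-85, 12) = -73)
Add(F, Mul(137, Function('I')(Function('p')(-4, -4)))) = Add(-73, Mul(137, Add(-5, Mul(Rational(1, 3), -4)))) = Add(-73, Mul(137, Add(-5, Rational(-4, 3)))) = Add(-73, Mul(137, Rational(-19, 3))) = Add(-73, Rational(-2603, 3)) = Rational(-2822, 3)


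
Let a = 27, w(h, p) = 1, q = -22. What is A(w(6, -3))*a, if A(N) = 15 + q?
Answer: -189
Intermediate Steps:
A(N) = -7 (A(N) = 15 - 22 = -7)
A(w(6, -3))*a = -7*27 = -189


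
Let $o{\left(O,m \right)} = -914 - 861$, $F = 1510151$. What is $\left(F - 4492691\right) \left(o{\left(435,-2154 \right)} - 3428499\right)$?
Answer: $10230929415960$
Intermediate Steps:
$o{\left(O,m \right)} = -1775$
$\left(F - 4492691\right) \left(o{\left(435,-2154 \right)} - 3428499\right) = \left(1510151 - 4492691\right) \left(-1775 - 3428499\right) = \left(-2982540\right) \left(-3430274\right) = 10230929415960$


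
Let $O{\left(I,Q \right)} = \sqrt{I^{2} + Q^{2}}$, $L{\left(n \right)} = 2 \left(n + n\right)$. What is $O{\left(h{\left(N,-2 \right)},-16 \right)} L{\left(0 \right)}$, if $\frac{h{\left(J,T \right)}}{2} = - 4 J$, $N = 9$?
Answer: $0$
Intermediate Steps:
$h{\left(J,T \right)} = - 8 J$ ($h{\left(J,T \right)} = 2 \left(- 4 J\right) = - 8 J$)
$L{\left(n \right)} = 4 n$ ($L{\left(n \right)} = 2 \cdot 2 n = 4 n$)
$O{\left(h{\left(N,-2 \right)},-16 \right)} L{\left(0 \right)} = \sqrt{\left(\left(-8\right) 9\right)^{2} + \left(-16\right)^{2}} \cdot 4 \cdot 0 = \sqrt{\left(-72\right)^{2} + 256} \cdot 0 = \sqrt{5184 + 256} \cdot 0 = \sqrt{5440} \cdot 0 = 8 \sqrt{85} \cdot 0 = 0$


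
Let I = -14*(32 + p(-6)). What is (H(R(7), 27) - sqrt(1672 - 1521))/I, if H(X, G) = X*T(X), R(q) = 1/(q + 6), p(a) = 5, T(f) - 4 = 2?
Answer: -3/3367 + sqrt(151)/518 ≈ 0.022831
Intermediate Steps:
T(f) = 6 (T(f) = 4 + 2 = 6)
R(q) = 1/(6 + q)
H(X, G) = 6*X (H(X, G) = X*6 = 6*X)
I = -518 (I = -14*(32 + 5) = -14*37 = -518)
(H(R(7), 27) - sqrt(1672 - 1521))/I = (6/(6 + 7) - sqrt(1672 - 1521))/(-518) = (6/13 - sqrt(151))*(-1/518) = -3/3367 + sqrt(151)/518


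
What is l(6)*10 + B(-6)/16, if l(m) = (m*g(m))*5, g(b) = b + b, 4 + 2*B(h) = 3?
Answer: 115199/32 ≈ 3600.0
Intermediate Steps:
B(h) = -½ (B(h) = -2 + (½)*3 = -2 + 3/2 = -½)
g(b) = 2*b
l(m) = 10*m² (l(m) = (m*(2*m))*5 = (2*m²)*5 = 10*m²)
l(6)*10 + B(-6)/16 = (10*6²)*10 - ½/16 = (10*36)*10 - ½*1/16 = 360*10 - 1/32 = 3600 - 1/32 = 115199/32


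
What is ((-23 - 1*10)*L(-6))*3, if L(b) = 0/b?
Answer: 0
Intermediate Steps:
L(b) = 0
((-23 - 1*10)*L(-6))*3 = ((-23 - 1*10)*0)*3 = ((-23 - 10)*0)*3 = -33*0*3 = 0*3 = 0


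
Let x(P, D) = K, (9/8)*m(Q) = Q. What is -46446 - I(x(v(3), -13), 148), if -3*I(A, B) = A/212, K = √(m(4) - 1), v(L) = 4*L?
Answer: -46446 + √23/1908 ≈ -46446.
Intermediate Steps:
m(Q) = 8*Q/9
K = √23/3 (K = √((8/9)*4 - 1) = √(32/9 - 1) = √(23/9) = √23/3 ≈ 1.5986)
x(P, D) = √23/3
I(A, B) = -A/636 (I(A, B) = -A/(3*212) = -A/636)
-46446 - I(x(v(3), -13), 148) = -46446 - (-1)*√23/3/636 = -46446 - (-1)*√23/1908 = -46446 + √23/1908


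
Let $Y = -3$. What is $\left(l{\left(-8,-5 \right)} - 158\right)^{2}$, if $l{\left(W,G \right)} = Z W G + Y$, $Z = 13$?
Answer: $128881$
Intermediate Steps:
$l{\left(W,G \right)} = -3 + 13 G W$ ($l{\left(W,G \right)} = 13 W G - 3 = 13 G W - 3 = -3 + 13 G W$)
$\left(l{\left(-8,-5 \right)} - 158\right)^{2} = \left(\left(-3 + 13 \left(-5\right) \left(-8\right)\right) - 158\right)^{2} = \left(\left(-3 + 520\right) - 158\right)^{2} = \left(517 - 158\right)^{2} = 359^{2} = 128881$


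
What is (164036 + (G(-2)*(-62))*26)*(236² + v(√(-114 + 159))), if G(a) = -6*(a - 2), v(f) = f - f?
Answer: 6981382208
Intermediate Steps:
v(f) = 0
G(a) = 12 - 6*a (G(a) = -6*(-2 + a) = 12 - 6*a)
(164036 + (G(-2)*(-62))*26)*(236² + v(√(-114 + 159))) = (164036 + ((12 - 6*(-2))*(-62))*26)*(236² + 0) = (164036 + ((12 + 12)*(-62))*26)*(55696 + 0) = (164036 + (24*(-62))*26)*55696 = (164036 - 1488*26)*55696 = (164036 - 38688)*55696 = 125348*55696 = 6981382208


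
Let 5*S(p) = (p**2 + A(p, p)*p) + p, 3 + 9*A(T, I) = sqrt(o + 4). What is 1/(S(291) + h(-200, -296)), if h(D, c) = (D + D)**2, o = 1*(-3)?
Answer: 15/2654722 ≈ 5.6503e-6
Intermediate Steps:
o = -3
A(T, I) = -2/9 (A(T, I) = -1/3 + sqrt(-3 + 4)/9 = -1/3 + sqrt(1)/9 = -1/3 + (1/9)*1 = -1/3 + 1/9 = -2/9)
S(p) = p**2/5 + 7*p/45 (S(p) = ((p**2 - 2*p/9) + p)/5 = (p**2 + 7*p/9)/5 = p**2/5 + 7*p/45)
h(D, c) = 4*D**2 (h(D, c) = (2*D)**2 = 4*D**2)
1/(S(291) + h(-200, -296)) = 1/((1/45)*291*(7 + 9*291) + 4*(-200)**2) = 1/((1/45)*291*(7 + 2619) + 4*40000) = 1/((1/45)*291*2626 + 160000) = 1/(254722/15 + 160000) = 1/(2654722/15) = 15/2654722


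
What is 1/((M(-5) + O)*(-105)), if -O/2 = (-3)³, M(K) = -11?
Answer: -1/4515 ≈ -0.00022148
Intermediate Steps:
O = 54 (O = -2*(-3)³ = -2*(-27) = 54)
1/((M(-5) + O)*(-105)) = 1/((-11 + 54)*(-105)) = 1/(43*(-105)) = 1/(-4515) = -1/4515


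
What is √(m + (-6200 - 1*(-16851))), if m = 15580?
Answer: √26231 ≈ 161.96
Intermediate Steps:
√(m + (-6200 - 1*(-16851))) = √(15580 + (-6200 - 1*(-16851))) = √(15580 + (-6200 + 16851)) = √(15580 + 10651) = √26231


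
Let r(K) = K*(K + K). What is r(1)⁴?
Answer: 16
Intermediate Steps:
r(K) = 2*K² (r(K) = K*(2*K) = 2*K²)
r(1)⁴ = (2*1²)⁴ = (2*1)⁴ = 2⁴ = 16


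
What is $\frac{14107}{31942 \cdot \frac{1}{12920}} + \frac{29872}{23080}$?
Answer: $\frac{262973205414}{46076335} \approx 5707.3$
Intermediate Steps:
$\frac{14107}{31942 \cdot \frac{1}{12920}} + \frac{29872}{23080} = \frac{14107}{31942 \cdot \frac{1}{12920}} + 29872 \cdot \frac{1}{23080} = \frac{14107}{\frac{15971}{6460}} + \frac{3734}{2885} = 14107 \cdot \frac{6460}{15971} + \frac{3734}{2885} = \frac{91131220}{15971} + \frac{3734}{2885} = \frac{262973205414}{46076335}$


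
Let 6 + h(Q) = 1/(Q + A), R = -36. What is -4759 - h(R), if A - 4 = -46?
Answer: -370733/78 ≈ -4753.0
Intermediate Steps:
A = -42 (A = 4 - 46 = -42)
h(Q) = -6 + 1/(-42 + Q) (h(Q) = -6 + 1/(Q - 42) = -6 + 1/(-42 + Q))
-4759 - h(R) = -4759 - (253 - 6*(-36))/(-42 - 36) = -4759 - (253 + 216)/(-78) = -4759 - (-1)*469/78 = -4759 - 1*(-469/78) = -4759 + 469/78 = -370733/78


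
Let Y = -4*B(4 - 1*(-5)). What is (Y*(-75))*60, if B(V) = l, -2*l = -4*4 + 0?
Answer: 144000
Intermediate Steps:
l = 8 (l = -(-4*4 + 0)/2 = -(-16 + 0)/2 = -½*(-16) = 8)
B(V) = 8
Y = -32 (Y = -4*8 = -32)
(Y*(-75))*60 = -32*(-75)*60 = 2400*60 = 144000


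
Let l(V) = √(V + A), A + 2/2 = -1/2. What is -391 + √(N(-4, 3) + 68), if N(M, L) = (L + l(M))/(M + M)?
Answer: -391 + √(1082 - I*√22)/4 ≈ -382.78 - 0.017824*I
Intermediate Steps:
A = -3/2 (A = -1 - 1/2 = -1 - 1*½ = -1 - ½ = -3/2 ≈ -1.5000)
l(V) = √(-3/2 + V) (l(V) = √(V - 3/2) = √(-3/2 + V))
N(M, L) = (L + √(-6 + 4*M)/2)/(2*M) (N(M, L) = (L + √(-6 + 4*M)/2)/(M + M) = (L + √(-6 + 4*M)/2)/((2*M)) = (L + √(-6 + 4*M)/2)*(1/(2*M)) = (L + √(-6 + 4*M)/2)/(2*M))
-391 + √(N(-4, 3) + 68) = -391 + √(((½)*3 + √(-6 + 4*(-4))/4)/(-4) + 68) = -391 + √(-(3/2 + √(-6 - 16)/4)/4 + 68) = -391 + √(-(3/2 + √(-22)/4)/4 + 68) = -391 + √(-(3/2 + (I*√22)/4)/4 + 68) = -391 + √(-(3/2 + I*√22/4)/4 + 68) = -391 + √((-3/8 - I*√22/16) + 68) = -391 + √(541/8 - I*√22/16)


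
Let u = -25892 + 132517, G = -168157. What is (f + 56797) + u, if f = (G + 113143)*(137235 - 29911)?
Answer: -5904159114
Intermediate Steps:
u = 106625
f = -5904322536 (f = (-168157 + 113143)*(137235 - 29911) = -55014*107324 = -5904322536)
(f + 56797) + u = (-5904322536 + 56797) + 106625 = -5904265739 + 106625 = -5904159114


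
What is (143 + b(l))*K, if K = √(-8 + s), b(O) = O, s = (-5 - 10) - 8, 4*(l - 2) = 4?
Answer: 146*I*√31 ≈ 812.89*I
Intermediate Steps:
l = 3 (l = 2 + (¼)*4 = 2 + 1 = 3)
s = -23 (s = -15 - 8 = -23)
K = I*√31 (K = √(-8 - 23) = √(-31) = I*√31 ≈ 5.5678*I)
(143 + b(l))*K = (143 + 3)*(I*√31) = 146*(I*√31) = 146*I*√31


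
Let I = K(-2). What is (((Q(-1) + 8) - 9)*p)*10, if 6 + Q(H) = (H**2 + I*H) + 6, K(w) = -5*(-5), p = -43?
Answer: 10750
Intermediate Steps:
K(w) = 25
I = 25
Q(H) = H**2 + 25*H (Q(H) = -6 + ((H**2 + 25*H) + 6) = -6 + (6 + H**2 + 25*H) = H**2 + 25*H)
(((Q(-1) + 8) - 9)*p)*10 = (((-(25 - 1) + 8) - 9)*(-43))*10 = (((-1*24 + 8) - 9)*(-43))*10 = (((-24 + 8) - 9)*(-43))*10 = ((-16 - 9)*(-43))*10 = -25*(-43)*10 = 1075*10 = 10750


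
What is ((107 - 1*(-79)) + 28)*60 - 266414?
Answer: -253574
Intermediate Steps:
((107 - 1*(-79)) + 28)*60 - 266414 = ((107 + 79) + 28)*60 - 266414 = (186 + 28)*60 - 266414 = 214*60 - 266414 = 12840 - 266414 = -253574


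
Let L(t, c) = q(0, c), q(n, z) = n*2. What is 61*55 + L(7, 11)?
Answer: 3355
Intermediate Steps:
q(n, z) = 2*n
L(t, c) = 0 (L(t, c) = 2*0 = 0)
61*55 + L(7, 11) = 61*55 + 0 = 3355 + 0 = 3355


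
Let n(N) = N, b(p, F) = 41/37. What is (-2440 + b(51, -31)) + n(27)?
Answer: -89240/37 ≈ -2411.9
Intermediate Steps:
b(p, F) = 41/37 (b(p, F) = 41*(1/37) = 41/37)
(-2440 + b(51, -31)) + n(27) = (-2440 + 41/37) + 27 = -90239/37 + 27 = -89240/37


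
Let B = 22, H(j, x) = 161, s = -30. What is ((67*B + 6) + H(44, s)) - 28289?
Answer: -26648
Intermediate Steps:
((67*B + 6) + H(44, s)) - 28289 = ((67*22 + 6) + 161) - 28289 = ((1474 + 6) + 161) - 28289 = (1480 + 161) - 28289 = 1641 - 28289 = -26648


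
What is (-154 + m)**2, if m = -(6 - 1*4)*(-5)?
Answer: 20736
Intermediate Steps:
m = 10 (m = -(6 - 4)*(-5) = -1*2*(-5) = -2*(-5) = 10)
(-154 + m)**2 = (-154 + 10)**2 = (-144)**2 = 20736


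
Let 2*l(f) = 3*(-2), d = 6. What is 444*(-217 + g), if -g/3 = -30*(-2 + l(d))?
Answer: -296148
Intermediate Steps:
l(f) = -3 (l(f) = (3*(-2))/2 = (½)*(-6) = -3)
g = -450 (g = -(-15)*6*(-2 - 3) = -(-15)*6*(-5) = -(-15)*(-30) = -3*150 = -450)
444*(-217 + g) = 444*(-217 - 450) = 444*(-667) = -296148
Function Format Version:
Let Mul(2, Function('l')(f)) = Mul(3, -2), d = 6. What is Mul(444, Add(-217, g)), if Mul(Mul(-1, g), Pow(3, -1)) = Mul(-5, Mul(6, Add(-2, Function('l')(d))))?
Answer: -296148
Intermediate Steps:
Function('l')(f) = -3 (Function('l')(f) = Mul(Rational(1, 2), Mul(3, -2)) = Mul(Rational(1, 2), -6) = -3)
g = -450 (g = Mul(-3, Mul(-5, Mul(6, Add(-2, -3)))) = Mul(-3, Mul(-5, Mul(6, -5))) = Mul(-3, Mul(-5, -30)) = Mul(-3, 150) = -450)
Mul(444, Add(-217, g)) = Mul(444, Add(-217, -450)) = Mul(444, -667) = -296148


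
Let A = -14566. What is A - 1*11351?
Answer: -25917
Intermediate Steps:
A - 1*11351 = -14566 - 1*11351 = -14566 - 11351 = -25917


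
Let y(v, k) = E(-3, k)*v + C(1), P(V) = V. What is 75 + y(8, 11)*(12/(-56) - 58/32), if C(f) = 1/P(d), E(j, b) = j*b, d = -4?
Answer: 39077/64 ≈ 610.58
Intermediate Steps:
E(j, b) = b*j
C(f) = -¼ (C(f) = 1/(-4) = -¼)
y(v, k) = -¼ - 3*k*v (y(v, k) = (k*(-3))*v - ¼ = (-3*k)*v - ¼ = -3*k*v - ¼ = -¼ - 3*k*v)
75 + y(8, 11)*(12/(-56) - 58/32) = 75 + (-¼ - 3*11*8)*(12/(-56) - 58/32) = 75 + (-¼ - 264)*(12*(-1/56) - 58*1/32) = 75 - 1057*(-3/14 - 29/16)/4 = 75 - 1057/4*(-227/112) = 75 + 34277/64 = 39077/64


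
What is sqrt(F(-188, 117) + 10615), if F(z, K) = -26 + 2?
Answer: sqrt(10591) ≈ 102.91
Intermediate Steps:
F(z, K) = -24
sqrt(F(-188, 117) + 10615) = sqrt(-24 + 10615) = sqrt(10591)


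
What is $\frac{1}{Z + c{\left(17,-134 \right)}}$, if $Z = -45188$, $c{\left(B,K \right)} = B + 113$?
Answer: $- \frac{1}{45058} \approx -2.2194 \cdot 10^{-5}$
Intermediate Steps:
$c{\left(B,K \right)} = 113 + B$
$\frac{1}{Z + c{\left(17,-134 \right)}} = \frac{1}{-45188 + \left(113 + 17\right)} = \frac{1}{-45188 + 130} = \frac{1}{-45058} = - \frac{1}{45058}$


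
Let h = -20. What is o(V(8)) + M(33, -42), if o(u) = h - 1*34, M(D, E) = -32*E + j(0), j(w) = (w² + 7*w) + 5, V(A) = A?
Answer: 1295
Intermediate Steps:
j(w) = 5 + w² + 7*w
M(D, E) = 5 - 32*E (M(D, E) = -32*E + (5 + 0² + 7*0) = -32*E + (5 + 0 + 0) = -32*E + 5 = 5 - 32*E)
o(u) = -54 (o(u) = -20 - 1*34 = -20 - 34 = -54)
o(V(8)) + M(33, -42) = -54 + (5 - 32*(-42)) = -54 + (5 + 1344) = -54 + 1349 = 1295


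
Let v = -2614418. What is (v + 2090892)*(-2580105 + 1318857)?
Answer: 660296120448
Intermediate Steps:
(v + 2090892)*(-2580105 + 1318857) = (-2614418 + 2090892)*(-2580105 + 1318857) = -523526*(-1261248) = 660296120448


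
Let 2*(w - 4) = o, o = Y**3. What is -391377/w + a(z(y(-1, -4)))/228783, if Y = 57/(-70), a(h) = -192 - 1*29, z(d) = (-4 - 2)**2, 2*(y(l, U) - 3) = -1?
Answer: -61424717840522347/585411541881 ≈ -1.0493e+5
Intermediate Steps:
y(l, U) = 5/2 (y(l, U) = 3 + (1/2)*(-1) = 3 - 1/2 = 5/2)
z(d) = 36 (z(d) = (-6)**2 = 36)
a(h) = -221 (a(h) = -192 - 29 = -221)
Y = -57/70 (Y = 57*(-1/70) = -57/70 ≈ -0.81429)
o = -185193/343000 (o = (-57/70)**3 = -185193/343000 ≈ -0.53992)
w = 2558807/686000 (w = 4 + (1/2)*(-185193/343000) = 4 - 185193/686000 = 2558807/686000 ≈ 3.7300)
-391377/w + a(z(y(-1, -4)))/228783 = -391377/2558807/686000 - 221/228783 = -391377*686000/2558807 - 221*1/228783 = -268484622000/2558807 - 221/228783 = -61424717840522347/585411541881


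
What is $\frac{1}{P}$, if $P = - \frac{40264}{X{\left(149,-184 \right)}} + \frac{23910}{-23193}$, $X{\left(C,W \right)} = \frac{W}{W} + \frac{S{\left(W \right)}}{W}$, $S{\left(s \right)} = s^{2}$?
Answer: $\frac{471591}{103274158} \approx 0.0045664$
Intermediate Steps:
$X{\left(C,W \right)} = 1 + W$ ($X{\left(C,W \right)} = \frac{W}{W} + \frac{W^{2}}{W} = 1 + W$)
$P = \frac{103274158}{471591}$ ($P = - \frac{40264}{1 - 184} + \frac{23910}{-23193} = - \frac{40264}{-183} + 23910 \left(- \frac{1}{23193}\right) = \left(-40264\right) \left(- \frac{1}{183}\right) - \frac{7970}{7731} = \frac{40264}{183} - \frac{7970}{7731} = \frac{103274158}{471591} \approx 218.99$)
$\frac{1}{P} = \frac{1}{\frac{103274158}{471591}} = \frac{471591}{103274158}$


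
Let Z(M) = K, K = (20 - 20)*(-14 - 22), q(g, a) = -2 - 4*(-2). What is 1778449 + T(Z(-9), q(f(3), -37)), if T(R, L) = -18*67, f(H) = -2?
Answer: 1777243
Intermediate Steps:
q(g, a) = 6 (q(g, a) = -2 + 8 = 6)
K = 0 (K = 0*(-36) = 0)
Z(M) = 0
T(R, L) = -1206
1778449 + T(Z(-9), q(f(3), -37)) = 1778449 - 1206 = 1777243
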